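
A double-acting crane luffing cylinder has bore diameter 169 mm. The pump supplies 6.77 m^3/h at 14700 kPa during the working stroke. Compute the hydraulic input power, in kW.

W ≈ 27.6 kW

Hydraulic power = P × Q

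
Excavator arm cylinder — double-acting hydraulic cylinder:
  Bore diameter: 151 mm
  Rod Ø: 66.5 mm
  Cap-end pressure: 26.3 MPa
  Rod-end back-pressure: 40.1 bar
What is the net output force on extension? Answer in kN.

Cap-side area A_cap = π/4 × (151 mm)² = 17910 mm^2
Rod-side annular area A_ann = π/4 × (151² − 66.5²) = 14430 mm^2
Net thrust = P_cap·A_cap − P_rod·A_ann = 471.0 kN − 57.88 kN

F ≈ 413 kN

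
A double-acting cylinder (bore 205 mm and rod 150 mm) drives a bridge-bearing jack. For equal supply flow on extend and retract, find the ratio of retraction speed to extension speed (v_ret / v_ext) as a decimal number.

Cap-side area A_cap = π/4 × (205 mm)² = 33010 mm^2
Rod-side annular area A_ann = π/4 × (205² − 150²) = 15330 mm^2
For equal Q, v ∝ 1/A, so v_ret/v_ext = A_cap/A_ann.

v_ret/v_ext ≈ 2.15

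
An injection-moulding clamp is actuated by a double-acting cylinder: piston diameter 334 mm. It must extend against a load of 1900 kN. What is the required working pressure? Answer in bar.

Cap-side area A_cap = π/4 × (334 mm)² = 87620 mm^2
P = F / A = 1900 kN / A

P ≈ 217 bar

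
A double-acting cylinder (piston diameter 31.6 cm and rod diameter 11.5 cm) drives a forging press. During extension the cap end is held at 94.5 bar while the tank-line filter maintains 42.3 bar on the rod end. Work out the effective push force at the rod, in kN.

F ≈ 453 kN

Cap-side area A_cap = π/4 × (31.6 cm)² = 784.3 cm^2
Rod-side annular area A_ann = π/4 × (31.6² − 11.5²) = 680.4 cm^2
Net thrust = P_cap·A_cap − P_rod·A_ann = 741.1 kN − 287.8 kN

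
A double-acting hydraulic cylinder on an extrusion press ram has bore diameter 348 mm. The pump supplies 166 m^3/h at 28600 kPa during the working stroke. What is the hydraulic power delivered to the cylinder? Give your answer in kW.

W ≈ 1320 kW

Hydraulic power = P × Q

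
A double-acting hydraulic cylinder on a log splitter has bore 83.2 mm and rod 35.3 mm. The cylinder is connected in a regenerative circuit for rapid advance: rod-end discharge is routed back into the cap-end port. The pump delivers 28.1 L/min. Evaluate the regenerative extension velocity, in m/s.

In regeneration the rod-end outflow joins the pump flow into the cap end, so the net volume the pump must supply per unit advance equals the rod cross-section area.
Rod cross-section A_rod = π/4 × (35.3 mm)² = 978.7 mm^2
v = Q_pump / A_rod

v ≈ 0.479 m/s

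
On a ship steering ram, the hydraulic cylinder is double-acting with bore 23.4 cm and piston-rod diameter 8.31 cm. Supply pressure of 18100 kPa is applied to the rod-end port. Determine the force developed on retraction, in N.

F ≈ 6.80e5 N

Rod-side annular area A_ann = π/4 × (23.4² − 8.31²) = 375.8 cm^2
On retraction the pressure acts on the annular area (bore minus rod).
F = P × A_ann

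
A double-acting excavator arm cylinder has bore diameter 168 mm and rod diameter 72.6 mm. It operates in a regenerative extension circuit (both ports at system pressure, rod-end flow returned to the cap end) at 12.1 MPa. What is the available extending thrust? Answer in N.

F ≈ 50100 N

With equal pressure on both faces, forces on the annular region cancel; the net push is pressure × rod cross-section.
Rod cross-section A_rod = π/4 × (72.6 mm)² = 4140 mm^2
F = P × A_rod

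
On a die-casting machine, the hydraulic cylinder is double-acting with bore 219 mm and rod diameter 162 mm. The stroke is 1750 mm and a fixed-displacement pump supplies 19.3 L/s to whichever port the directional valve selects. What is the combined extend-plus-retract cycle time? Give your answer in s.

t ≈ 4.96 s

Cap-side area A_cap = π/4 × (219 mm)² = 37670 mm^2
Rod-side annular area A_ann = π/4 × (219² − 162²) = 17060 mm^2
t_ext = A_cap·L/Q = 3.416 s
t_ret = A_ann·L/Q = 1.547 s
t_cycle = t_ext + t_ret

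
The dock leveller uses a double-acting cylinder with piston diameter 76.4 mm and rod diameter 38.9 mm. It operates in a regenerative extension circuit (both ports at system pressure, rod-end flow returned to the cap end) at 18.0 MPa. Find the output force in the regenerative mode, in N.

F ≈ 21400 N

With equal pressure on both faces, forces on the annular region cancel; the net push is pressure × rod cross-section.
Rod cross-section A_rod = π/4 × (38.9 mm)² = 1188 mm^2
F = P × A_rod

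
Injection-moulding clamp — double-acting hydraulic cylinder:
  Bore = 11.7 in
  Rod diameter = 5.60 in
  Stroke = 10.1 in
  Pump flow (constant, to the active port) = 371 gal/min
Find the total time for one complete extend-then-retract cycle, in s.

Cap-side area A_cap = π/4 × (11.7 in)² = 107.5 in^2
Rod-side annular area A_ann = π/4 × (11.7² − 5.60²) = 82.88 in^2
t_ext = A_cap·L/Q = 0.7602 s
t_ret = A_ann·L/Q = 0.5861 s
t_cycle = t_ext + t_ret

t ≈ 1.35 s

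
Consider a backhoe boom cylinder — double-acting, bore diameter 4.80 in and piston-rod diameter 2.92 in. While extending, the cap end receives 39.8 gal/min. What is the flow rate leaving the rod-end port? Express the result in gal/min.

Cap-side area A_cap = π/4 × (4.80 in)² = 18.10 in^2
Rod-side annular area A_ann = π/4 × (4.80² − 2.92²) = 11.40 in^2
Piston speed v = Q_in/A_cap; rod-end outflow Q_out = v × A_ann = Q_in × A_ann/A_cap.

Q_out ≈ 25.1 gal/min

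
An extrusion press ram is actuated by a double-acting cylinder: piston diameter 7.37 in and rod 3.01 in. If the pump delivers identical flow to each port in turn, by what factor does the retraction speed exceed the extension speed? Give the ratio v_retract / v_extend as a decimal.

Cap-side area A_cap = π/4 × (7.37 in)² = 42.66 in^2
Rod-side annular area A_ann = π/4 × (7.37² − 3.01²) = 35.54 in^2
For equal Q, v ∝ 1/A, so v_ret/v_ext = A_cap/A_ann.

v_ret/v_ext ≈ 1.20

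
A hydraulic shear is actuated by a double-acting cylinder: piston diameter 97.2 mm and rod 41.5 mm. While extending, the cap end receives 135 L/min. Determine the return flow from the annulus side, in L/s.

Cap-side area A_cap = π/4 × (97.2 mm)² = 7420 mm^2
Rod-side annular area A_ann = π/4 × (97.2² − 41.5²) = 6068 mm^2
Piston speed v = Q_in/A_cap; rod-end outflow Q_out = v × A_ann = Q_in × A_ann/A_cap.

Q_out ≈ 1.84 L/s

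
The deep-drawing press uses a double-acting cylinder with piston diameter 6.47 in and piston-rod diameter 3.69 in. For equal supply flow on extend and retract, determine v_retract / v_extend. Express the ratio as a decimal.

v_ret/v_ext ≈ 1.48

Cap-side area A_cap = π/4 × (6.47 in)² = 32.88 in^2
Rod-side annular area A_ann = π/4 × (6.47² − 3.69²) = 22.18 in^2
For equal Q, v ∝ 1/A, so v_ret/v_ext = A_cap/A_ann.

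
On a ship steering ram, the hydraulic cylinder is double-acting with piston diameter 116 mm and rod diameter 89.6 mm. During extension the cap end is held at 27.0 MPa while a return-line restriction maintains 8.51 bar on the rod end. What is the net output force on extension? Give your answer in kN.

Cap-side area A_cap = π/4 × (116 mm)² = 10570 mm^2
Rod-side annular area A_ann = π/4 × (116² − 89.6²) = 4263 mm^2
Net thrust = P_cap·A_cap − P_rod·A_ann = 285.3 kN − 3.628 kN

F ≈ 282 kN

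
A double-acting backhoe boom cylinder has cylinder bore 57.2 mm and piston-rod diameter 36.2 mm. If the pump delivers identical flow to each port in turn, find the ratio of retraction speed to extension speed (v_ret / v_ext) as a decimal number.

Cap-side area A_cap = π/4 × (57.2 mm)² = 2570 mm^2
Rod-side annular area A_ann = π/4 × (57.2² − 36.2²) = 1540 mm^2
For equal Q, v ∝ 1/A, so v_ret/v_ext = A_cap/A_ann.

v_ret/v_ext ≈ 1.67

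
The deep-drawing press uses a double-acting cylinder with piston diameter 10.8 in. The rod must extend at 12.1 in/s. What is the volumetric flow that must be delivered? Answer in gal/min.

Q ≈ 288 gal/min

Cap-side area A_cap = π/4 × (10.8 in)² = 91.61 in^2
Q = A × v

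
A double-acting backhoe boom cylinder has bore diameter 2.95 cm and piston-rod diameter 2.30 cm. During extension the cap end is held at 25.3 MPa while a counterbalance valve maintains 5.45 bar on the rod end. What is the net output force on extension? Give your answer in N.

Cap-side area A_cap = π/4 × (2.95 cm)² = 6.835 cm^2
Rod-side annular area A_ann = π/4 × (2.95² − 2.30²) = 2.680 cm^2
Net thrust = P_cap·A_cap − P_rod·A_ann = 17290 N − 146.1 N

F ≈ 17100 N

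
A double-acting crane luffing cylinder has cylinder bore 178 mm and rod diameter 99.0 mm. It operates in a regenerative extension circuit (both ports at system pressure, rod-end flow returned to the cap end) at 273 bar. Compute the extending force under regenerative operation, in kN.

F ≈ 210 kN

With equal pressure on both faces, forces on the annular region cancel; the net push is pressure × rod cross-section.
Rod cross-section A_rod = π/4 × (99.0 mm)² = 7698 mm^2
F = P × A_rod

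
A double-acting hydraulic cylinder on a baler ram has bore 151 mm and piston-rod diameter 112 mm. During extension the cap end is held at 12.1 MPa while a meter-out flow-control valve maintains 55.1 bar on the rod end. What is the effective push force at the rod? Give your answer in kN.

Cap-side area A_cap = π/4 × (151 mm)² = 17910 mm^2
Rod-side annular area A_ann = π/4 × (151² − 112²) = 8056 mm^2
Net thrust = P_cap·A_cap − P_rod·A_ann = 216.7 kN − 44.39 kN

F ≈ 172 kN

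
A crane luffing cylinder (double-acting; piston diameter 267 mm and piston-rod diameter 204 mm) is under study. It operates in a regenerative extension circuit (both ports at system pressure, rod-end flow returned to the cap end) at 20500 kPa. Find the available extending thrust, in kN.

With equal pressure on both faces, forces on the annular region cancel; the net push is pressure × rod cross-section.
Rod cross-section A_rod = π/4 × (204 mm)² = 32690 mm^2
F = P × A_rod

F ≈ 670 kN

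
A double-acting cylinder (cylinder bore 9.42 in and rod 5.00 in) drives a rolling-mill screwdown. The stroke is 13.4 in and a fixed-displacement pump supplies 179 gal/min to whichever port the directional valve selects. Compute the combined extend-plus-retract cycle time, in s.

Cap-side area A_cap = π/4 × (9.42 in)² = 69.69 in^2
Rod-side annular area A_ann = π/4 × (9.42² − 5.00²) = 50.06 in^2
t_ext = A_cap·L/Q = 1.355 s
t_ret = A_ann·L/Q = 0.9733 s
t_cycle = t_ext + t_ret

t ≈ 2.33 s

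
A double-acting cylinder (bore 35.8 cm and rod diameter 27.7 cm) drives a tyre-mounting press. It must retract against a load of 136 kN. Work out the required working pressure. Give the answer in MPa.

P ≈ 3.37 MPa

Rod-side annular area A_ann = π/4 × (35.8² − 27.7²) = 404.0 cm^2
Retraction: pressure acts on the annular area.
P = F / A = 136 kN / A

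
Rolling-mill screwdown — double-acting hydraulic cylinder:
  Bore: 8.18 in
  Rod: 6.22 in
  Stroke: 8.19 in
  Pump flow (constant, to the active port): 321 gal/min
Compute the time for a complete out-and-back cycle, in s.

t ≈ 0.495 s

Cap-side area A_cap = π/4 × (8.18 in)² = 52.55 in^2
Rod-side annular area A_ann = π/4 × (8.18² − 6.22²) = 22.17 in^2
t_ext = A_cap·L/Q = 0.3483 s
t_ret = A_ann·L/Q = 0.1469 s
t_cycle = t_ext + t_ret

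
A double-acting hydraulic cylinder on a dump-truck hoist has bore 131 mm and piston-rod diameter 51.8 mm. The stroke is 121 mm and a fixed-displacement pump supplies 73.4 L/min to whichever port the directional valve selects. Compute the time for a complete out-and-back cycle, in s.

Cap-side area A_cap = π/4 × (131 mm)² = 13480 mm^2
Rod-side annular area A_ann = π/4 × (131² − 51.8²) = 11370 mm^2
t_ext = A_cap·L/Q = 1.333 s
t_ret = A_ann·L/Q = 1.125 s
t_cycle = t_ext + t_ret

t ≈ 2.46 s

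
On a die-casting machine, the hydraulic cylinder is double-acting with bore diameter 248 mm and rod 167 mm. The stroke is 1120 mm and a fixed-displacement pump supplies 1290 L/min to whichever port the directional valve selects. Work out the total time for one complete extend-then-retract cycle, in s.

t ≈ 3.89 s

Cap-side area A_cap = π/4 × (248 mm)² = 48310 mm^2
Rod-side annular area A_ann = π/4 × (248² − 167²) = 26400 mm^2
t_ext = A_cap·L/Q = 2.516 s
t_ret = A_ann·L/Q = 1.375 s
t_cycle = t_ext + t_ret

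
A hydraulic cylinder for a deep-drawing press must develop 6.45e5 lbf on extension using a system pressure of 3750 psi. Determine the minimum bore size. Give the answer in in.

D ≈ 14.8 in

Extension force acts on the full piston face: F = P × (π/4)D².
D = √(4F / (πP)) = √(4 × 6.45e5 lbf / (π × 3750 psi))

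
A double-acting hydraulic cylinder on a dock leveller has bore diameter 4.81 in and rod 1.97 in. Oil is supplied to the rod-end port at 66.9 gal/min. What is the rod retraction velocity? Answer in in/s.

v ≈ 17.0 in/s

Rod-side annular area A_ann = π/4 × (4.81² − 1.97²) = 15.12 in^2
Flow into the rod-end port fills the annular volume.
v = Q / A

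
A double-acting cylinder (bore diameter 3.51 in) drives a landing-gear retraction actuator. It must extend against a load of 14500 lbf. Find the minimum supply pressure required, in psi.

P ≈ 1500 psi

Cap-side area A_cap = π/4 × (3.51 in)² = 9.676 in^2
P = F / A = 14500 lbf / A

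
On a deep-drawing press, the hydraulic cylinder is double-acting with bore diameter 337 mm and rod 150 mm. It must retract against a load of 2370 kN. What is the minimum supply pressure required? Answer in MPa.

Rod-side annular area A_ann = π/4 × (337² − 150²) = 71530 mm^2
Retraction: pressure acts on the annular area.
P = F / A = 2370 kN / A

P ≈ 33.1 MPa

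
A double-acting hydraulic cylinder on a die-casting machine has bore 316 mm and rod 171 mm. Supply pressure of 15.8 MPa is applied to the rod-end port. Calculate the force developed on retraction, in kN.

F ≈ 876 kN

Rod-side annular area A_ann = π/4 × (316² − 171²) = 55460 mm^2
On retraction the pressure acts on the annular area (bore minus rod).
F = P × A_ann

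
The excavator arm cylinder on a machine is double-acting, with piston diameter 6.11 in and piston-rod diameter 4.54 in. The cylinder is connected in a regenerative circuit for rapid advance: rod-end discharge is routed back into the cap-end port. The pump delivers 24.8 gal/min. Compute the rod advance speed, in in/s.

In regeneration the rod-end outflow joins the pump flow into the cap end, so the net volume the pump must supply per unit advance equals the rod cross-section area.
Rod cross-section A_rod = π/4 × (4.54 in)² = 16.19 in^2
v = Q_pump / A_rod

v ≈ 5.90 in/s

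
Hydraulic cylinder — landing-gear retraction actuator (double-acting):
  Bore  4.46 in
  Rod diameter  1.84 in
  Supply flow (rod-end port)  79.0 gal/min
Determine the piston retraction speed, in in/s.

v ≈ 23.5 in/s

Rod-side annular area A_ann = π/4 × (4.46² − 1.84²) = 12.96 in^2
Flow into the rod-end port fills the annular volume.
v = Q / A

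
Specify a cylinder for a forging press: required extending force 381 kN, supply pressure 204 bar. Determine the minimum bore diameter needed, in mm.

D ≈ 154 mm

Extension force acts on the full piston face: F = P × (π/4)D².
D = √(4F / (πP)) = √(4 × 381 kN / (π × 204 bar))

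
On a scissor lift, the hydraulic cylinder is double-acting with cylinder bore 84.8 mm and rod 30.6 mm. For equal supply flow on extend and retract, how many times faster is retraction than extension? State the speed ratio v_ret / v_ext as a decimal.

Cap-side area A_cap = π/4 × (84.8 mm)² = 5648 mm^2
Rod-side annular area A_ann = π/4 × (84.8² − 30.6²) = 4912 mm^2
For equal Q, v ∝ 1/A, so v_ret/v_ext = A_cap/A_ann.

v_ret/v_ext ≈ 1.15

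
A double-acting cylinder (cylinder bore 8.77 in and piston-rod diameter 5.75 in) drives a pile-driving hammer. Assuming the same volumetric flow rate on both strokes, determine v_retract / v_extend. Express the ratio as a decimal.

v_ret/v_ext ≈ 1.75

Cap-side area A_cap = π/4 × (8.77 in)² = 60.41 in^2
Rod-side annular area A_ann = π/4 × (8.77² − 5.75²) = 34.44 in^2
For equal Q, v ∝ 1/A, so v_ret/v_ext = A_cap/A_ann.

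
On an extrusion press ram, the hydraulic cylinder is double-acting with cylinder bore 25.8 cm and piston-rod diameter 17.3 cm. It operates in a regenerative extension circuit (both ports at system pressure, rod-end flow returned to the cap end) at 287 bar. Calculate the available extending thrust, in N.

With equal pressure on both faces, forces on the annular region cancel; the net push is pressure × rod cross-section.
Rod cross-section A_rod = π/4 × (17.3 cm)² = 235.1 cm^2
F = P × A_rod

F ≈ 6.75e5 N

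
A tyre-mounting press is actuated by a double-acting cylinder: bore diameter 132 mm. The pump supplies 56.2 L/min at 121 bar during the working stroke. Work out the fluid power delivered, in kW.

Hydraulic power = P × Q

W ≈ 11.3 kW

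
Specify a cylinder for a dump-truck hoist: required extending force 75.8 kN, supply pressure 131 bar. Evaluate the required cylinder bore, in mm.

D ≈ 85.8 mm

Extension force acts on the full piston face: F = P × (π/4)D².
D = √(4F / (πP)) = √(4 × 75.8 kN / (π × 131 bar))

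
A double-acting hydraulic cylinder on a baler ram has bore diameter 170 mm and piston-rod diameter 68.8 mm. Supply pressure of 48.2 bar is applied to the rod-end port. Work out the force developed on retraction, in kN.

Rod-side annular area A_ann = π/4 × (170² − 68.8²) = 18980 mm^2
On retraction the pressure acts on the annular area (bore minus rod).
F = P × A_ann

F ≈ 91.5 kN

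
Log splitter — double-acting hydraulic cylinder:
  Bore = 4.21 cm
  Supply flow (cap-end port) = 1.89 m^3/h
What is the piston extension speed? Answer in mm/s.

Cap-side area A_cap = π/4 × (4.21 cm)² = 13.92 cm^2
v = Q / A

v ≈ 377 mm/s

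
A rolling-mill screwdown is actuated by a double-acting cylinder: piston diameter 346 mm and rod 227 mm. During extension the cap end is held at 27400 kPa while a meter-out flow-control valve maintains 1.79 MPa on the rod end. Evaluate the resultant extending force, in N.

F ≈ 2.48e6 N

Cap-side area A_cap = π/4 × (346 mm)² = 94020 mm^2
Rod-side annular area A_ann = π/4 × (346² − 227²) = 53550 mm^2
Net thrust = P_cap·A_cap − P_rod·A_ann = 2.576e6 N − 95860 N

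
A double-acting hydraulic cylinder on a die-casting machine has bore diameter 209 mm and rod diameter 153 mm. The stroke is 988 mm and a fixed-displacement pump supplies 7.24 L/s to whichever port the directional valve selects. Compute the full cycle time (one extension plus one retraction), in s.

t ≈ 6.85 s

Cap-side area A_cap = π/4 × (209 mm)² = 34310 mm^2
Rod-side annular area A_ann = π/4 × (209² − 153²) = 15920 mm^2
t_ext = A_cap·L/Q = 4.682 s
t_ret = A_ann·L/Q = 2.173 s
t_cycle = t_ext + t_ret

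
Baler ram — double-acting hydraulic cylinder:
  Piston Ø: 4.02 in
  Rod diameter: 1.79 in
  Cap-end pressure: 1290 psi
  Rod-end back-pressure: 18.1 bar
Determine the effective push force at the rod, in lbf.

Cap-side area A_cap = π/4 × (4.02 in)² = 12.69 in^2
Rod-side annular area A_ann = π/4 × (4.02² − 1.79²) = 10.18 in^2
Net thrust = P_cap·A_cap − P_rod·A_ann = 16370 lbf − 2671 lbf

F ≈ 13700 lbf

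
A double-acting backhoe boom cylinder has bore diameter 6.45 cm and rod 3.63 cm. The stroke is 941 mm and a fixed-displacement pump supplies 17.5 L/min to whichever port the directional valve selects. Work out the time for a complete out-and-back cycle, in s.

Cap-side area A_cap = π/4 × (6.45 cm)² = 32.67 cm^2
Rod-side annular area A_ann = π/4 × (6.45² − 3.63²) = 22.33 cm^2
t_ext = A_cap·L/Q = 10.54 s
t_ret = A_ann·L/Q = 7.203 s
t_cycle = t_ext + t_ret

t ≈ 17.7 s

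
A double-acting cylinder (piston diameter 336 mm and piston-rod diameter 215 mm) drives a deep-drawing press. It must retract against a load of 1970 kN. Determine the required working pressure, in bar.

P ≈ 376 bar

Rod-side annular area A_ann = π/4 × (336² − 215²) = 52360 mm^2
Retraction: pressure acts on the annular area.
P = F / A = 1970 kN / A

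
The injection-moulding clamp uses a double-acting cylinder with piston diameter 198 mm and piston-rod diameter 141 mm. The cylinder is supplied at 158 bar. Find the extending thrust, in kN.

F ≈ 486 kN

Cap-side area A_cap = π/4 × (198 mm)² = 30790 mm^2
F = P × A_cap = 158 bar × A_cap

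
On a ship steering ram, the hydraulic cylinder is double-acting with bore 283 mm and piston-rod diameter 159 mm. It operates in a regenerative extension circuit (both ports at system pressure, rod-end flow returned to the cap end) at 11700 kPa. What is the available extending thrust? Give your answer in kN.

With equal pressure on both faces, forces on the annular region cancel; the net push is pressure × rod cross-section.
Rod cross-section A_rod = π/4 × (159 mm)² = 19860 mm^2
F = P × A_rod

F ≈ 232 kN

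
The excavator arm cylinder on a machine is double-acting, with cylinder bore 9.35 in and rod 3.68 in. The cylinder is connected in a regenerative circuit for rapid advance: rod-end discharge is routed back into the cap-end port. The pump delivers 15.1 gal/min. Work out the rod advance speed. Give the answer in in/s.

v ≈ 5.47 in/s

In regeneration the rod-end outflow joins the pump flow into the cap end, so the net volume the pump must supply per unit advance equals the rod cross-section area.
Rod cross-section A_rod = π/4 × (3.68 in)² = 10.64 in^2
v = Q_pump / A_rod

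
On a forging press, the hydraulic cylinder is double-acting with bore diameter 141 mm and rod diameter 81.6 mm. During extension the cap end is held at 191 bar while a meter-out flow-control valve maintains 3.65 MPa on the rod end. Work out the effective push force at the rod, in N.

F ≈ 2.60e5 N

Cap-side area A_cap = π/4 × (141 mm)² = 15610 mm^2
Rod-side annular area A_ann = π/4 × (141² − 81.6²) = 10380 mm^2
Net thrust = P_cap·A_cap − P_rod·A_ann = 2.982e5 N − 37900 N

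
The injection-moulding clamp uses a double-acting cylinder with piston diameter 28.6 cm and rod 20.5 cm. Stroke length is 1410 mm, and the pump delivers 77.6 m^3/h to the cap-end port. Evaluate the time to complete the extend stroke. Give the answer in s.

t ≈ 4.20 s

Cap-side area A_cap = π/4 × (28.6 cm)² = 642.4 cm^2
Swept volume V = A × L; t = V / Q = A·L / Q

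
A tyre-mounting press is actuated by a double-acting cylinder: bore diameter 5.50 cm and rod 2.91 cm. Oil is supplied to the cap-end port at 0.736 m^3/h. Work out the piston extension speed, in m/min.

Cap-side area A_cap = π/4 × (5.50 cm)² = 23.76 cm^2
v = Q / A

v ≈ 5.16 m/min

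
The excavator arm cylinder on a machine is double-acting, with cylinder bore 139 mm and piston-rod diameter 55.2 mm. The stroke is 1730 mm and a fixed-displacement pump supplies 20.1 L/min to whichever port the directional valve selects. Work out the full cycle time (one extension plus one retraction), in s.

Cap-side area A_cap = π/4 × (139 mm)² = 15170 mm^2
Rod-side annular area A_ann = π/4 × (139² − 55.2²) = 12780 mm^2
t_ext = A_cap·L/Q = 78.36 s
t_ret = A_ann·L/Q = 66.01 s
t_cycle = t_ext + t_ret

t ≈ 144 s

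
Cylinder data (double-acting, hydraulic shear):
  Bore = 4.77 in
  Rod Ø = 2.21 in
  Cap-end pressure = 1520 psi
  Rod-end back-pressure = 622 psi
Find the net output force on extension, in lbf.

Cap-side area A_cap = π/4 × (4.77 in)² = 17.87 in^2
Rod-side annular area A_ann = π/4 × (4.77² − 2.21²) = 14.03 in^2
Net thrust = P_cap·A_cap − P_rod·A_ann = 27160 lbf − 8729 lbf

F ≈ 18400 lbf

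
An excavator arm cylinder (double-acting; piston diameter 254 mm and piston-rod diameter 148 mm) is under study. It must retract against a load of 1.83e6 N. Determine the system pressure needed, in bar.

P ≈ 547 bar

Rod-side annular area A_ann = π/4 × (254² − 148²) = 33470 mm^2
Retraction: pressure acts on the annular area.
P = F / A = 1.83e6 N / A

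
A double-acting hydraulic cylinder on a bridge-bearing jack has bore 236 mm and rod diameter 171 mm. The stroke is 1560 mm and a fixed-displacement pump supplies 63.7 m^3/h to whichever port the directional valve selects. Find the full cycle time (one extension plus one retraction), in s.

t ≈ 5.69 s

Cap-side area A_cap = π/4 × (236 mm)² = 43740 mm^2
Rod-side annular area A_ann = π/4 × (236² − 171²) = 20780 mm^2
t_ext = A_cap·L/Q = 3.857 s
t_ret = A_ann·L/Q = 1.832 s
t_cycle = t_ext + t_ret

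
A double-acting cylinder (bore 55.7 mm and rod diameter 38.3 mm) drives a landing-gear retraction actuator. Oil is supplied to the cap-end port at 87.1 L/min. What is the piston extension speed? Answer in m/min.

v ≈ 35.7 m/min

Cap-side area A_cap = π/4 × (55.7 mm)² = 2437 mm^2
v = Q / A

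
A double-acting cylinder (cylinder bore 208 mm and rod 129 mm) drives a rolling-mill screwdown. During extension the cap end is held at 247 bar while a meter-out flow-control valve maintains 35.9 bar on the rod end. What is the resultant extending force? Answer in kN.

Cap-side area A_cap = π/4 × (208 mm)² = 33980 mm^2
Rod-side annular area A_ann = π/4 × (208² − 129²) = 20910 mm^2
Net thrust = P_cap·A_cap − P_rod·A_ann = 839.3 kN − 75.07 kN

F ≈ 764 kN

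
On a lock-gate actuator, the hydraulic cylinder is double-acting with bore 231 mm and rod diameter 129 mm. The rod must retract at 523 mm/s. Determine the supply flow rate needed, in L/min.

Rod-side annular area A_ann = π/4 × (231² − 129²) = 28840 mm^2
Q = A × v

Q ≈ 905 L/min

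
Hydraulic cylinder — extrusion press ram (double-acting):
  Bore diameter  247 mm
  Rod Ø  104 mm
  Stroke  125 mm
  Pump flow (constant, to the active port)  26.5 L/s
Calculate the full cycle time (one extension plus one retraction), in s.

t ≈ 0.412 s

Cap-side area A_cap = π/4 × (247 mm)² = 47920 mm^2
Rod-side annular area A_ann = π/4 × (247² − 104²) = 39420 mm^2
t_ext = A_cap·L/Q = 0.2260 s
t_ret = A_ann·L/Q = 0.1860 s
t_cycle = t_ext + t_ret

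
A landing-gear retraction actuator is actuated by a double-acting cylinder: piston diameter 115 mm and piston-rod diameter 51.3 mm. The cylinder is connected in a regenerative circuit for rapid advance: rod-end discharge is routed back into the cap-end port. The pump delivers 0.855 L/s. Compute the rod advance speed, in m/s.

v ≈ 0.414 m/s

In regeneration the rod-end outflow joins the pump flow into the cap end, so the net volume the pump must supply per unit advance equals the rod cross-section area.
Rod cross-section A_rod = π/4 × (51.3 mm)² = 2067 mm^2
v = Q_pump / A_rod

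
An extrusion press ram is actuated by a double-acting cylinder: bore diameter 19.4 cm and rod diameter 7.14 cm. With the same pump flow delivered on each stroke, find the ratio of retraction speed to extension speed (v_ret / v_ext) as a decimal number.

Cap-side area A_cap = π/4 × (19.4 cm)² = 295.6 cm^2
Rod-side annular area A_ann = π/4 × (19.4² − 7.14²) = 255.6 cm^2
For equal Q, v ∝ 1/A, so v_ret/v_ext = A_cap/A_ann.

v_ret/v_ext ≈ 1.16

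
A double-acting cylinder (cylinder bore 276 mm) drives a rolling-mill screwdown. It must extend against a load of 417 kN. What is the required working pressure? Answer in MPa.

Cap-side area A_cap = π/4 × (276 mm)² = 59830 mm^2
P = F / A = 417 kN / A

P ≈ 6.97 MPa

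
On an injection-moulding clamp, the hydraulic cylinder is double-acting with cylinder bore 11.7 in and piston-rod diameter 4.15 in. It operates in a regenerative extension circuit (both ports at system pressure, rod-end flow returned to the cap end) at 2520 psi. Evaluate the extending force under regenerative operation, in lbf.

F ≈ 34100 lbf

With equal pressure on both faces, forces on the annular region cancel; the net push is pressure × rod cross-section.
Rod cross-section A_rod = π/4 × (4.15 in)² = 13.53 in^2
F = P × A_rod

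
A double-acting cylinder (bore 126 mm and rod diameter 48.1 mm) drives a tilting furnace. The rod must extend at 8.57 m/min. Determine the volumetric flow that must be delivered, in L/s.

Q ≈ 1.78 L/s

Cap-side area A_cap = π/4 × (126 mm)² = 12470 mm^2
Q = A × v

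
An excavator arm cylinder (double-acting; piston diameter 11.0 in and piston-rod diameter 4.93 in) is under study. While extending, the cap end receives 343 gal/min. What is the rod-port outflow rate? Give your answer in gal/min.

Cap-side area A_cap = π/4 × (11.0 in)² = 95.03 in^2
Rod-side annular area A_ann = π/4 × (11.0² − 4.93²) = 75.94 in^2
Piston speed v = Q_in/A_cap; rod-end outflow Q_out = v × A_ann = Q_in × A_ann/A_cap.

Q_out ≈ 274 gal/min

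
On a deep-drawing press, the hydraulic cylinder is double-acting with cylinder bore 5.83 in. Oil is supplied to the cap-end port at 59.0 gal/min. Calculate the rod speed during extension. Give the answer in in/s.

v ≈ 8.51 in/s

Cap-side area A_cap = π/4 × (5.83 in)² = 26.69 in^2
v = Q / A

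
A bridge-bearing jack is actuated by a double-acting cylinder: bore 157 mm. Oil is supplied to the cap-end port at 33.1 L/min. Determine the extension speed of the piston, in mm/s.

Cap-side area A_cap = π/4 × (157 mm)² = 19360 mm^2
v = Q / A

v ≈ 28.5 mm/s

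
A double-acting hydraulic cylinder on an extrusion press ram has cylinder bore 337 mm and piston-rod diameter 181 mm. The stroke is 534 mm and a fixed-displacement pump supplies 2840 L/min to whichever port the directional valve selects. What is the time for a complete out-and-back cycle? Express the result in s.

t ≈ 1.72 s

Cap-side area A_cap = π/4 × (337 mm)² = 89200 mm^2
Rod-side annular area A_ann = π/4 × (337² − 181²) = 63470 mm^2
t_ext = A_cap·L/Q = 1.006 s
t_ret = A_ann·L/Q = 0.7160 s
t_cycle = t_ext + t_ret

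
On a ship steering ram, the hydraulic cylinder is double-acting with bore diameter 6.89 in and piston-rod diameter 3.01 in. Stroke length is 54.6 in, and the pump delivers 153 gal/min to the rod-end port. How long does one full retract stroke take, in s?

t ≈ 2.80 s

Rod-side annular area A_ann = π/4 × (6.89² − 3.01²) = 30.17 in^2
Swept volume V = A × L; t = V / Q = A·L / Q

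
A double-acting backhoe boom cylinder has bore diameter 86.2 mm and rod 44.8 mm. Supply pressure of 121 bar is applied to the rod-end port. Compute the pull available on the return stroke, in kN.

F ≈ 51.5 kN

Rod-side annular area A_ann = π/4 × (86.2² − 44.8²) = 4260 mm^2
On retraction the pressure acts on the annular area (bore minus rod).
F = P × A_ann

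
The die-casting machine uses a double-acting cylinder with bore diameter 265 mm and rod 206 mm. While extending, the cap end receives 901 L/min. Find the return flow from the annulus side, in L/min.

Cap-side area A_cap = π/4 × (265 mm)² = 55150 mm^2
Rod-side annular area A_ann = π/4 × (265² − 206²) = 21830 mm^2
Piston speed v = Q_in/A_cap; rod-end outflow Q_out = v × A_ann = Q_in × A_ann/A_cap.

Q_out ≈ 357 L/min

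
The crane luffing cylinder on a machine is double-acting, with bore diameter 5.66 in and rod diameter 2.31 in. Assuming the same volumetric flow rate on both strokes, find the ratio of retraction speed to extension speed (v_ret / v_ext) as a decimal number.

Cap-side area A_cap = π/4 × (5.66 in)² = 25.16 in^2
Rod-side annular area A_ann = π/4 × (5.66² − 2.31²) = 20.97 in^2
For equal Q, v ∝ 1/A, so v_ret/v_ext = A_cap/A_ann.

v_ret/v_ext ≈ 1.20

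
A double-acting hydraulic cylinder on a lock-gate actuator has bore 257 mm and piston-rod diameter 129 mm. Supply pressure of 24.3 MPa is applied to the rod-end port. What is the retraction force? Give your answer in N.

Rod-side annular area A_ann = π/4 × (257² − 129²) = 38800 mm^2
On retraction the pressure acts on the annular area (bore minus rod).
F = P × A_ann

F ≈ 9.43e5 N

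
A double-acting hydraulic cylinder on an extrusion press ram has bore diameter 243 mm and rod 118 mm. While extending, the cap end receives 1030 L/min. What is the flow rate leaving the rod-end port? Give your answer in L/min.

Cap-side area A_cap = π/4 × (243 mm)² = 46380 mm^2
Rod-side annular area A_ann = π/4 × (243² − 118²) = 35440 mm^2
Piston speed v = Q_in/A_cap; rod-end outflow Q_out = v × A_ann = Q_in × A_ann/A_cap.

Q_out ≈ 787 L/min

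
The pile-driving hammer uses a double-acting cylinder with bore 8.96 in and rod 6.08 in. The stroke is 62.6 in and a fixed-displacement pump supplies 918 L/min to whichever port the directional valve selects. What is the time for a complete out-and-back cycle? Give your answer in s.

t ≈ 6.51 s

Cap-side area A_cap = π/4 × (8.96 in)² = 63.05 in^2
Rod-side annular area A_ann = π/4 × (8.96² − 6.08²) = 34.02 in^2
t_ext = A_cap·L/Q = 4.228 s
t_ret = A_ann·L/Q = 2.281 s
t_cycle = t_ext + t_ret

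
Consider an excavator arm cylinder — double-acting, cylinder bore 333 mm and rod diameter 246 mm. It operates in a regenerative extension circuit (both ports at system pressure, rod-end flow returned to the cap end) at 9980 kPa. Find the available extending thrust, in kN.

F ≈ 474 kN

With equal pressure on both faces, forces on the annular region cancel; the net push is pressure × rod cross-section.
Rod cross-section A_rod = π/4 × (246 mm)² = 47530 mm^2
F = P × A_rod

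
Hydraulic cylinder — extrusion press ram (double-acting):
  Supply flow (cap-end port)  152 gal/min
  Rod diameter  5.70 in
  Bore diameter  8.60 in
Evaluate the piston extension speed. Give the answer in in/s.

Cap-side area A_cap = π/4 × (8.60 in)² = 58.09 in^2
v = Q / A

v ≈ 10.1 in/s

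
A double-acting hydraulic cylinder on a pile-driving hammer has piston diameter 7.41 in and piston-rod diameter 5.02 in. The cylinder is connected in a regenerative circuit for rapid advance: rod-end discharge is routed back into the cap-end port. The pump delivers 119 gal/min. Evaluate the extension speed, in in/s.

In regeneration the rod-end outflow joins the pump flow into the cap end, so the net volume the pump must supply per unit advance equals the rod cross-section area.
Rod cross-section A_rod = π/4 × (5.02 in)² = 19.79 in^2
v = Q_pump / A_rod

v ≈ 23.1 in/s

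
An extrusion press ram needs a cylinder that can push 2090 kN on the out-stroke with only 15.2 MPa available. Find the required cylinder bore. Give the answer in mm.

Extension force acts on the full piston face: F = P × (π/4)D².
D = √(4F / (πP)) = √(4 × 2090 kN / (π × 15.2 MPa))

D ≈ 418 mm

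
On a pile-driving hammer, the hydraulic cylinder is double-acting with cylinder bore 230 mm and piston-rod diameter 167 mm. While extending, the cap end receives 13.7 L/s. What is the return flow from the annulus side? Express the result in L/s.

Cap-side area A_cap = π/4 × (230 mm)² = 41550 mm^2
Rod-side annular area A_ann = π/4 × (230² − 167²) = 19640 mm^2
Piston speed v = Q_in/A_cap; rod-end outflow Q_out = v × A_ann = Q_in × A_ann/A_cap.

Q_out ≈ 6.48 L/s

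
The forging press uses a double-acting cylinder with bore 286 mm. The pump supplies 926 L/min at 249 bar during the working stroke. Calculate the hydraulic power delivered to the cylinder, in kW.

W ≈ 384 kW

Hydraulic power = P × Q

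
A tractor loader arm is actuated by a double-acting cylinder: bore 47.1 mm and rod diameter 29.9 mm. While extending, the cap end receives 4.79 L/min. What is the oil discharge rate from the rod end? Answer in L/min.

Q_out ≈ 2.86 L/min

Cap-side area A_cap = π/4 × (47.1 mm)² = 1742 mm^2
Rod-side annular area A_ann = π/4 × (47.1² − 29.9²) = 1040 mm^2
Piston speed v = Q_in/A_cap; rod-end outflow Q_out = v × A_ann = Q_in × A_ann/A_cap.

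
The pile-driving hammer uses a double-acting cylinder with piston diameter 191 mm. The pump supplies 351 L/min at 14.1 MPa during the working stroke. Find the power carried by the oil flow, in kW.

Hydraulic power = P × Q

W ≈ 82.5 kW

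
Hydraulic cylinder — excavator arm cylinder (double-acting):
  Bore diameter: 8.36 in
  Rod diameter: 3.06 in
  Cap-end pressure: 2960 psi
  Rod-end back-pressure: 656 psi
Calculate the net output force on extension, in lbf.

Cap-side area A_cap = π/4 × (8.36 in)² = 54.89 in^2
Rod-side annular area A_ann = π/4 × (8.36² − 3.06²) = 47.54 in^2
Net thrust = P_cap·A_cap − P_rod·A_ann = 1.625e5 lbf − 31180 lbf

F ≈ 1.31e5 lbf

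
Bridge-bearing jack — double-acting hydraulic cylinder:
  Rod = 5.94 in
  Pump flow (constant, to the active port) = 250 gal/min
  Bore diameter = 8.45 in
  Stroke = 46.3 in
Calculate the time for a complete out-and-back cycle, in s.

t ≈ 4.06 s

Cap-side area A_cap = π/4 × (8.45 in)² = 56.08 in^2
Rod-side annular area A_ann = π/4 × (8.45² − 5.94²) = 28.37 in^2
t_ext = A_cap·L/Q = 2.698 s
t_ret = A_ann·L/Q = 1.365 s
t_cycle = t_ext + t_ret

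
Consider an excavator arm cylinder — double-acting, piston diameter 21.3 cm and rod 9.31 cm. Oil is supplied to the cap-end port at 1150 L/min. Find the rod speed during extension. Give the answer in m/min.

v ≈ 32.3 m/min

Cap-side area A_cap = π/4 × (21.3 cm)² = 356.3 cm^2
v = Q / A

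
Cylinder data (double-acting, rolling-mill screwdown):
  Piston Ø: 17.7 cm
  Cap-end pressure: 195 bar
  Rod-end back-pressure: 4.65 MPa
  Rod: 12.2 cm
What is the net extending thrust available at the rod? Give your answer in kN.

F ≈ 420 kN

Cap-side area A_cap = π/4 × (17.7 cm)² = 246.1 cm^2
Rod-side annular area A_ann = π/4 × (17.7² − 12.2²) = 129.2 cm^2
Net thrust = P_cap·A_cap − P_rod·A_ann = 479.8 kN − 60.06 kN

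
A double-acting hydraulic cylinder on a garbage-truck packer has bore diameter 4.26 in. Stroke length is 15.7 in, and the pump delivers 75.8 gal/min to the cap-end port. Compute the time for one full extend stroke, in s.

Cap-side area A_cap = π/4 × (4.26 in)² = 14.25 in^2
Swept volume V = A × L; t = V / Q = A·L / Q

t ≈ 0.767 s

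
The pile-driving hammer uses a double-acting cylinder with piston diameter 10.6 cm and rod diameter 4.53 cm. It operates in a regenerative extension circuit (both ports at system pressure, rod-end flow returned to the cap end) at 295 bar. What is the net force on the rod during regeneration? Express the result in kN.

F ≈ 47.5 kN

With equal pressure on both faces, forces on the annular region cancel; the net push is pressure × rod cross-section.
Rod cross-section A_rod = π/4 × (4.53 cm)² = 16.12 cm^2
F = P × A_rod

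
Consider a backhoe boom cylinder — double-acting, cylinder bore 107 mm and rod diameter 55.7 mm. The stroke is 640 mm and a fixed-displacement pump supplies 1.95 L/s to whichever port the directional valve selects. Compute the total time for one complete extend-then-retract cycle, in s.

Cap-side area A_cap = π/4 × (107 mm)² = 8992 mm^2
Rod-side annular area A_ann = π/4 × (107² − 55.7²) = 6555 mm^2
t_ext = A_cap·L/Q = 2.951 s
t_ret = A_ann·L/Q = 2.151 s
t_cycle = t_ext + t_ret

t ≈ 5.10 s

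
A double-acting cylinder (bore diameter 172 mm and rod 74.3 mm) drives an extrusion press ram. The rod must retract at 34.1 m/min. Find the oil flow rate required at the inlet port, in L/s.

Q ≈ 10.7 L/s

Rod-side annular area A_ann = π/4 × (172² − 74.3²) = 18900 mm^2
Q = A × v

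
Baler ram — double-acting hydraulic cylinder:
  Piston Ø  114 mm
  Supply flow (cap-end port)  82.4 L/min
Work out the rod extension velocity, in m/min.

Cap-side area A_cap = π/4 × (114 mm)² = 10210 mm^2
v = Q / A

v ≈ 8.07 m/min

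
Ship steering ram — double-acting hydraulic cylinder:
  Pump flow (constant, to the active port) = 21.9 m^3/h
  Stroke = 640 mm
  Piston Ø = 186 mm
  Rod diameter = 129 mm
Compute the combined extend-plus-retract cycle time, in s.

Cap-side area A_cap = π/4 × (186 mm)² = 27170 mm^2
Rod-side annular area A_ann = π/4 × (186² − 129²) = 14100 mm^2
t_ext = A_cap·L/Q = 2.859 s
t_ret = A_ann·L/Q = 1.484 s
t_cycle = t_ext + t_ret

t ≈ 4.34 s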